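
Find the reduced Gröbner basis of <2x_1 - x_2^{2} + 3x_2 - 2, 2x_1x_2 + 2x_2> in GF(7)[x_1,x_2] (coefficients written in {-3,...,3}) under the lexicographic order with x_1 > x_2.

This is the nonlinear analogue of row-reducing a linear system.

f_1 = 2x_1 - x_2^{2} + 3x_2 - 2, LT = x_1.
f_2 = 2x_1x_2 + 2x_2, LT = x_1x_2.

S(f_1,f_2): lcm = x_1x_2. S = 3x_2^{3} - 2x_2^{2} - 2x_2.
  leading term x_2^{3}: no divisor's leading term divides it; move 3x_2^{3} to the remainder.
  leading term x_2^{2}: no divisor's leading term divides it; move -2x_2^{2} to the remainder.
  leading term x_2: no divisor's leading term divides it; move -2x_2 to the remainder.
  remainder 3x_2^{3} - 2x_2^{2} - 2x_2 ≠ 0; add g_3 = 3x_2^{3} - 2x_2^{2} - 2x_2 to the basis.

The other S-polynomials (S(f_1,g_3), S(f_2,g_3)) all reduce to 0 modulo the current basis, so we have a Gröbner basis.
Inter-reduce: drop elements whose leading term is divisible by another's, tail-reduce, and make monic.

G = {x_1 + 3x_2^{2} - 2x_2 - 1, x_2^{3} - 3x_2^{2} - 3x_2}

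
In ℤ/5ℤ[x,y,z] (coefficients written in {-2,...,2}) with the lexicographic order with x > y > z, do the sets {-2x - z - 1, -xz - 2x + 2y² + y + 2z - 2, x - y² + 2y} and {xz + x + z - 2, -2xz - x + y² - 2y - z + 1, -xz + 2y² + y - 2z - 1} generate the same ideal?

Equality of ideals is decidable: compute both reduced Gröbner bases (unique for the ordering) and check whether they agree.
Buchberger on the first generating set:
f_1 = -2x - z - 1, LT = x.
f_2 = -xz - 2x + 2y² + y + 2z - 2, LT = xz.
f_3 = x - y² + 2y, LT = x.

S(f_1,f_2): lcm = xz. S = -2x + 2y² + y - 2z² - 2.
  leading term x: subtract (1)·f_1 from -2x + 2y² + y - 2z² - 2 → 2y² + y - 2z² + z - 1
  leading term y²: no divisor's leading term divides it; move 2y² to the remainder.
  leading term y: no divisor's leading term divides it; move y to the remainder.
  leading term z²: no divisor's leading term divides it; move -2z² to the remainder.
  leading term z: no divisor's leading term divides it; move z to the remainder.
  leading term 1: no divisor's leading term divides it; move -1 to the remainder.
  remainder 2y² + y - 2z² + z - 1 ≠ 0; add g_4 = 2y² + y - 2z² + z - 1 to the basis.

S(f_1,f_3): lcm = x. S = y² - 2y - 2z - 2.
  leading term y²: subtract (-2)·g_4 from y² - 2y - 2z - 2 → z² + 1
  leading term z²: no divisor's leading term divides it; move z² to the remainder.
  leading term 1: no divisor's leading term divides it; move 1 to the remainder.
  remainder z² + 1 ≠ 0; add g_5 = z² + 1 to the basis.

The other S-polynomials (S(f_2,f_3), S(f_1,g_4), S(f_2,g_4), S(f_3,g_4), S(f_1,g_5), S(f_2,g_5), S(f_3,g_5), S(g_4,g_5)) all reduce to 0 modulo the current basis, so we have a Gröbner basis.
Inter-reduce: drop elements whose leading term is divisible by another's, tail-reduce, and make monic.
Reduced Gröbner basis: {x - 2z - 2, y² - 2y - 2z - 2, z² + 1}.

Buchberger on the second generating set:
h_1 = xz + x + z - 2, LT = xz.
h_2 = -2xz - x + y² - 2y - z + 1, LT = xz.
h_3 = -xz + 2y² + y - 2z - 1, LT = xz.

S(h_1,h_2): lcm = xz. S = -2x - 2y² - y - 2z + 1.
  leading term x: no divisor's leading term divides it; move -2x to the remainder.
  leading term y²: no divisor's leading term divides it; move -2y² to the remainder.
  leading term y: no divisor's leading term divides it; move -y to the remainder.
  leading term z: no divisor's leading term divides it; move -2z to the remainder.
  leading term 1: no divisor's leading term divides it; move 1 to the remainder.
  remainder -2x - 2y² - y - 2z + 1 ≠ 0; add k_4 = -2x - 2y² - y - 2z + 1 to the basis.

S(h_1,h_3): lcm = xz. S = x + 2y² + y - z + 2.
  leading term x: subtract (2)·k_4 from x + 2y² + y - z + 2 → y² - 2y - 2z
  leading term y²: no divisor's leading term divides it; move y² to the remainder.
  leading term y: no divisor's leading term divides it; move -2y to the remainder.
  leading term z: no divisor's leading term divides it; move -2z to the remainder.
  remainder y² - 2y - 2z ≠ 0; add k_5 = y² - 2y - 2z to the basis.

S(h_1,k_4): lcm = xz. S = x - y²z + 2yz - z² - z - 2.
  leading term x: subtract (2)·k_4 from x - y²z + 2yz - z² - z - 2 → -y²z - y² + 2yz + 2y - z² - 2z + 1
  leading term y²z: subtract (-z)·k_5 from -y²z - y² + 2yz + 2y - z² - 2z + 1 → -y² + 2y + 2z² - 2z + 1
  leading term y²: subtract (-1)·k_5 from -y² + 2y + 2z² - 2z + 1 → 2z² + z + 1
  leading term z²: no divisor's leading term divides it; move 2z² to the remainder.
  leading term z: no divisor's leading term divides it; move z to the remainder.
  leading term 1: no divisor's leading term divides it; move 1 to the remainder.
  remainder 2z² + z + 1 ≠ 0; add k_6 = 2z² + z + 1 to the basis.

The other S-polynomials (S(h_2,h_3), S(h_2,k_4), S(h_3,k_4), S(h_1,k_5), S(h_2,k_5), S(h_3,k_5), S(k_4,k_5), S(h_1,k_6), S(h_2,k_6), S(h_3,k_6), S(k_4,k_6), S(k_5,k_6)) all reduce to 0 modulo the current basis, so we have a Gröbner basis.
Inter-reduce: drop elements whose leading term is divisible by another's, tail-reduce, and make monic.
Reduced Gröbner basis: {x - 2z + 2, y² - 2y - 2z, z² - 2z - 2}.

Since the reduced bases disagree, the two ideals are not the same.

No, the ideals differ.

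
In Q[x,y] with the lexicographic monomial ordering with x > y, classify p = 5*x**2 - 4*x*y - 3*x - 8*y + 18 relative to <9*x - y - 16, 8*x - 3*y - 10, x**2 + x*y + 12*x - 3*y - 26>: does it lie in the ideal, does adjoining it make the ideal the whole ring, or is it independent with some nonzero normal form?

5*x**2 - 4*x*y - 3*x - 8*y + 18 lies in I (it reduces to 0).

First compute the reduced Gröbner basis of I by Buchberger's algorithm.
f_1 = 9*x - y - 16, LT = x.
f_2 = 8*x - 3*y - 10, LT = x.
f_3 = x**2 + x*y + 12*x - 3*y - 26, LT = x**2.

S(f_1,f_2): lcm = x. S = 19/72*y - 19/36.
  leading term y: no divisor's leading term divides it; move 19/72*y to the remainder.
  leading term 1: no divisor's leading term divides it; move -19/36 to the remainder.
  remainder 19/72*y - 19/36 ≠ 0; add h_4 = 19/72*y - 19/36 to the basis.

The other S-polynomials (S(f_1,f_3), S(f_2,f_3), S(f_1,h_4), S(f_2,h_4), S(f_3,h_4)) all reduce to 0 modulo the current basis, so we have a Gröbner basis.
Inter-reduce: drop elements whose leading term is divisible by another's, tail-reduce, and make monic.
Reduced Gröbner basis: {x - 2, y - 2}.
Label its elements g_1 = x - 2, g_2 = y - 2.

Reduce p = 5*x**2 - 4*x*y - 3*x - 8*y + 18 modulo G:
  leading term x**2: subtract (5*x)·g_1 from 5*x**2 - 4*x*y - 3*x - 8*y + 18 → -4*x*y + 7*x - 8*y + 18
  leading term x*y: subtract (-4*y)·g_1 from -4*x*y + 7*x - 8*y + 18 → 7*x - 16*y + 18
  leading term x: subtract (7)·g_1 from 7*x - 16*y + 18 → -16*y + 32
  leading term y: subtract (-16)·g_2 from -16*y + 32 → 0
  normal form = 0.
Since the normal form is 0, p ∈ I.

Ideal membership is decidable via reduction modulo a Gröbner basis.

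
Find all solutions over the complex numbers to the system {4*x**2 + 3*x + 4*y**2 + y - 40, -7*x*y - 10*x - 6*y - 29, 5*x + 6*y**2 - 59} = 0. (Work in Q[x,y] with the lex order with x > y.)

Compute a lex Gröbner basis by Buchberger's algorithm.
f_1 = 4*x**2 + 3*x + 4*y**2 + y - 40, LT = x**2.
f_2 = -7*x*y - 10*x - 6*y - 29, LT = x*y.
f_3 = 5*x + 6*y**2 - 59, LT = x.

S(f_1,f_2): lcm = x**2*y. S = -10/7*x**2 - 3/28*x*y - 29/7*x + y**3 + 1/4*y**2 - 10*y.
  reduce S modulo (f_1, f_2, f_3):
  remainder y**3 + 5077/980*y**2 - 468/49*y - 6759/140 ≠ 0; add h_4 = y**3 + 5077/980*y**2 - 468/49*y - 6759/140 to the basis.

S(f_1,f_3): lcm = x**2. S = -6/5*x*y**2 + 251/20*x + y**2 + 1/4*y - 10.
  reduce S modulo (f_1, f_2, f_3, h_4):
  remainder -24727/2450*y**2 + 3677/980*y + 10209/100 ≠ 0; add h_5 = -24727/2450*y**2 + 3677/980*y + 10209/100 to the basis.

S(f_2,f_3): lcm = x*y. S = 10/7*x - 6/5*y**3 + 443/35*y + 29/7.
  reduce S modulo (f_1, f_2, f_3, h_4, h_5):
  remainder 9934433/3461780*y + 29803299/3461780 ≠ 0; add h_6 = 9934433/3461780*y + 29803299/3461780 to the basis.

The other S-polynomials (S(f_1,h_4), S(f_2,h_4), S(f_3,h_4), S(f_1,h_5), S(f_2,h_5), S(f_3,h_5), S(h_4,h_5), S(f_1,h_6), S(f_2,h_6), S(f_3,h_6), S(h_4,h_6), S(h_5,h_6)) all reduce to 0 modulo the current basis, so we have a Gröbner basis.
Inter-reduce: drop elements whose leading term is divisible by another's, tail-reduce, and make monic.
Reduced Gröbner basis: {x - 1, y + 3}.

From the last basis element, y + 3 = 0, so y takes values in {-3}. Each choice, substituted upward through the basis, yields the corresponding point(s) of the solution set.
  y = -3: the earlier basis element becomes x - 1 = 0, giving x = 1 — point (1, -3).

{(1, -3)}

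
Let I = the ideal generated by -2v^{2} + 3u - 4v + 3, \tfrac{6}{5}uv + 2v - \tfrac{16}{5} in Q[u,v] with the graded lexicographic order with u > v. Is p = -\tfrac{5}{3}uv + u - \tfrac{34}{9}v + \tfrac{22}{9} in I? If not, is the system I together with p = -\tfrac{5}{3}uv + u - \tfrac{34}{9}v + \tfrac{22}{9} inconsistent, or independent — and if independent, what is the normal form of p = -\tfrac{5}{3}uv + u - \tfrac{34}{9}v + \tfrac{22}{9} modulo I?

Adjoining -\tfrac{5}{3}uv + u - \tfrac{34}{9}v + \tfrac{22}{9} makes the ideal the whole ring: the system is inconsistent.

First compute the reduced Gröbner basis of I by Buchberger's algorithm.
f_1 = -2v^{2} + 3u - 4v + 3, LT = v^{2}.
f_2 = \tfrac{6}{5}uv + 2v - \tfrac{16}{5}, LT = uv.

S(f_1,f_2): lcm = uv^{2}. S = -\tfrac{3}{2}u^{2} + 2uv - \tfrac{5}{3}v^{2} - \tfrac{3}{2}u + \tfrac{8}{3}v.
  reduce S modulo (f_1, f_2):
  remainder -\tfrac{3}{2}u^{2} - 4u + \tfrac{8}{3}v + \tfrac{17}{6} ≠ 0; add h_3 = -\tfrac{3}{2}u^{2} - 4u + \tfrac{8}{3}v + \tfrac{17}{6} to the basis.

The other S-polynomials (S(f_1,h_3), S(f_2,h_3)) all reduce to 0 modulo the current basis, so we have a Gröbner basis.
Inter-reduce: drop elements whose leading term is divisible by another's, tail-reduce, and make monic.
Reduced Gröbner basis: {u^{2} + \tfrac{8}{3}u - \tfrac{16}{9}v - \tfrac{17}{9}, uv + \tfrac{5}{3}v - \tfrac{8}{3}, v^{2} - \tfrac{3}{2}u + 2v - \tfrac{3}{2}}.
Label its elements g_1 = u^{2} + \tfrac{8}{3}u - \tfrac{16}{9}v - \tfrac{17}{9}, g_2 = uv + \tfrac{5}{3}v - \tfrac{8}{3}, g_3 = v^{2} - \tfrac{3}{2}u + 2v - \tfrac{3}{2}.

Reduce p = -\tfrac{5}{3}uv + u - \tfrac{34}{9}v + \tfrac{22}{9} modulo G:
  leading term uv: subtract (-\tfrac{5}{3})·g_2 from -\tfrac{5}{3}uv + u - \tfrac{34}{9}v + \tfrac{22}{9} → u - v - 2
  leading term u: no divisor's leading term divides it; move u to the remainder.
  leading term v: no divisor's leading term divides it; move -v to the remainder.
  leading term 1: no divisor's leading term divides it; move -2 to the remainder.
  normal form = u - v - 2.
The normal form is nonzero, so p ∉ I. Since p minus its normal form lies in I, I + (p) = I + (r) where r = u - v - 2; decide whether this ideal is the whole ring.
Run Buchberger on G together with r (pairs among the g_i already reduce to 0 since G is a Gröbner basis):
g_1 = u^{2} + \tfrac{8}{3}u - \tfrac{16}{9}v - \tfrac{17}{9}, LT = u^{2}.
g_2 = uv + \tfrac{5}{3}v - \tfrac{8}{3}, LT = uv.
g_3 = v^{2} - \tfrac{3}{2}u + 2v - \tfrac{3}{2}, LT = v^{2}.
r = u - v - 2, LT = u.

S(g_1,r): lcm = u^{2}. S = uv + \tfrac{14}{3}u - \tfrac{16}{9}v - \tfrac{17}{9}.
  reduce S modulo (g_1, g_2, g_3, r):
  remainder \tfrac{11}{9}v + \tfrac{91}{9} ≠ 0; add m_5 = \tfrac{11}{9}v + \tfrac{91}{9} to the basis.

S(g_2,r): lcm = uv. S = v^{2} + \tfrac{11}{3}v - \tfrac{8}{3}.
  reduce S modulo (g_1, g_2, g_3, r, m_5):
  remainder -\tfrac{268}{11} ≠ 0; add m_6 = -\tfrac{268}{11} to the basis.

The other S-polynomials (S(g_1,g_2), S(g_1,g_3), S(g_2,g_3), S(g_3,r), S(g_1,m_5), S(g_2,m_5), S(g_3,m_5), S(r,m_5), S(g_1,m_6), S(g_2,m_6), S(g_3,m_6), S(r,m_6), S(m_5,m_6)) all reduce to 0 modulo the current basis, so we have a Gröbner basis.
Inter-reduce: drop elements whose leading term is divisible by another's, tail-reduce, and make monic.
Reduced Gröbner basis: {1}.
The reduced Gröbner basis of I + (p) is {1}: the ideal is the whole ring, so the enlarged system has no common solution — adjoining p is inconsistent.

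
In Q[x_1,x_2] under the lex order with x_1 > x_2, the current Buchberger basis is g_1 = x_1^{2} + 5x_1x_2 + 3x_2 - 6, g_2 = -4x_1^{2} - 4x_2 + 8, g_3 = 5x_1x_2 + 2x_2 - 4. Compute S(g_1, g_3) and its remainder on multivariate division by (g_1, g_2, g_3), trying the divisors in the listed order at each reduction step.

lcm(LM(g_1), LM(g_3)) = x_1^{2}x_2.
S = (lcm/LT(g_1))·g_1 − (lcm/LT(g_3))·g_3 = 5x_1x_2^{2} - \tfrac{2}{5}x_1x_2 + \tfrac{4}{5}x_1 + 3x_2^{2} - 6x_2.
Reduce S modulo (g_1, g_2, g_3) in that order:
  leading term x_1x_2^{2}: subtract (x_2)·g_3 from 5x_1x_2^{2} - \tfrac{2}{5}x_1x_2 + \tfrac{4}{5}x_1 + 3x_2^{2} - 6x_2 → -\tfrac{2}{5}x_1x_2 + \tfrac{4}{5}x_1 + x_2^{2} - 2x_2
  leading term x_1x_2: subtract (-\tfrac{2}{25})·g_3 from -\tfrac{2}{5}x_1x_2 + \tfrac{4}{5}x_1 + x_2^{2} - 2x_2 → \tfrac{4}{5}x_1 + x_2^{2} - \tfrac{46}{25}x_2 - \tfrac{8}{25}
  leading term x_1: no divisor's leading term divides it; move \tfrac{4}{5}x_1 to the remainder.
  leading term x_2^{2}: no divisor's leading term divides it; move x_2^{2} to the remainder.
  leading term x_2: no divisor's leading term divides it; move -\tfrac{46}{25}x_2 to the remainder.
  leading term 1: no divisor's leading term divides it; move -\tfrac{8}{25} to the remainder.
The remainder \tfrac{4}{5}x_1 + x_2^{2} - \tfrac{46}{25}x_2 - \tfrac{8}{25} is nonzero, so it would be added as the next basis element.

S(g_1, g_3) = 5x_1x_2^{2} - \tfrac{2}{5}x_1x_2 + \tfrac{4}{5}x_1 + 3x_2^{2} - 6x_2; remainder on division = \tfrac{4}{5}x_1 + x_2^{2} - \tfrac{46}{25}x_2 - \tfrac{8}{25}.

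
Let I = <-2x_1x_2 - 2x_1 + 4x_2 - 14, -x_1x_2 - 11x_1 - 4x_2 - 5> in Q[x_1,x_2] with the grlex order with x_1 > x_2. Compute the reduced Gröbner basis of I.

G = {x_2^2 + 4x_2 - 12, x_1 + 3/5x_2 - 1/5}

This is the nonlinear analogue of row-reducing a linear system.

f_1 = -2x_1x_2 - 2x_1 + 4x_2 - 14, LT = x_1x_2.
f_2 = -x_1x_2 - 11x_1 - 4x_2 - 5, LT = x_1x_2.

S(f_1,f_2): lcm = x_1x_2. S = -10x_1 - 6x_2 + 2.
  leading term x_1: no divisor's leading term divides it; move -10x_1 to the remainder.
  leading term x_2: no divisor's leading term divides it; move -6x_2 to the remainder.
  leading term 1: no divisor's leading term divides it; move 2 to the remainder.
  remainder -10x_1 - 6x_2 + 2 ≠ 0; add g_3 = -10x_1 - 6x_2 + 2 to the basis.

S(f_1,g_3): lcm = x_1x_2. S = -3/5x_2^2 + x_1 - 9/5x_2 + 7.
  leading term x_2^2: no divisor's leading term divides it; move -3/5x_2^2 to the remainder.
  leading term x_1: subtract (-1/10)·g_3 from x_1 - 9/5x_2 + 7 → -12/5x_2 + 36/5
  leading term x_2: no divisor's leading term divides it; move -12/5x_2 to the remainder.
  leading term 1: no divisor's leading term divides it; move 36/5 to the remainder.
  remainder -3/5x_2^2 - 12/5x_2 + 36/5 ≠ 0; add g_4 = -3/5x_2^2 - 12/5x_2 + 36/5 to the basis.

The other S-polynomials (S(f_2,g_3), S(f_1,g_4), S(f_2,g_4), S(g_3,g_4)) all reduce to 0 modulo the current basis, so we have a Gröbner basis.
Inter-reduce: drop elements whose leading term is divisible by another's, tail-reduce, and make monic.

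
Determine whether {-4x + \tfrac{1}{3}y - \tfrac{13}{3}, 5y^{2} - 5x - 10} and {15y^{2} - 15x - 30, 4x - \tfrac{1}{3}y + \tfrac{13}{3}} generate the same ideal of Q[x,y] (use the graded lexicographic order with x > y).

For a fixed monomial order, each ideal has a unique reduced Gröbner basis; comparing bases decides equality.
Buchberger on the first generating set:
f_1 = -4x + \tfrac{1}{3}y - \tfrac{13}{3}, LT = x.
f_2 = 5y^{2} - 5x - 10, LT = y^{2}.

S(f_1,f_2): leading monomials are coprime, so the S-polynomial reduces to 0 (Buchberger's first criterion).
Every S-polynomial of the final basis reduces to 0, so we have a Gröbner basis.
Inter-reduce: drop elements whose leading term is divisible by another's, tail-reduce, and make monic.
Reduced Gröbner basis: {y^{2} - \tfrac{1}{12}y - \tfrac{11}{12}, x - \tfrac{1}{12}y + \tfrac{13}{12}}.

Buchberger on the second generating set:
h_1 = 15y^{2} - 15x - 30, LT = y^{2}.
h_2 = 4x - \tfrac{1}{3}y + \tfrac{13}{3}, LT = x.

S(h_1,h_2): leading monomials are coprime, so the S-polynomial reduces to 0 (Buchberger's first criterion).
Every S-polynomial of the final basis reduces to 0, so we have a Gröbner basis.
Inter-reduce: drop elements whose leading term is divisible by another's, tail-reduce, and make monic.
Reduced Gröbner basis: {y^{2} - \tfrac{1}{12}y - \tfrac{11}{12}, x - \tfrac{1}{12}y + \tfrac{13}{12}}.

Same reduced basis, so the two generating sets span the same ideal.

Yes, the ideals are equal.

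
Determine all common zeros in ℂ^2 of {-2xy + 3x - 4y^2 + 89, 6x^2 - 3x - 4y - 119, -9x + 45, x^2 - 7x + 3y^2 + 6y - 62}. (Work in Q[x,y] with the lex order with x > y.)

{(5, 4)}

Compute a lex Gröbner basis by Buchberger's algorithm.
f_1 = -2xy + 3x - 4y^2 + 89, LT = xy.
f_2 = 6x^2 - 3x - 4y - 119, LT = x^2.
f_3 = -9x + 45, LT = x.
f_4 = x^2 - 7x + 3y^2 + 6y - 62, LT = x^2.

S(f_1,f_2): lcm = x^2y. S = -3/2x^2 + 2xy^2 + 1/2xy - 89/2x + 2/3y^2 + 119/6y.
  reduce S modulo (f_1, f_2, f_3, f_4):
  remainder -4y^3 - 19/3y^2 + 647/6y - 74 ≠ 0; add h_5 = -4y^3 - 19/3y^2 + 647/6y - 74 to the basis.

S(f_1,f_3): lcm = xy. S = -3/2x + 2y^2 + 5y - 89/2.
  reduce S modulo (f_1, f_2, f_3, f_4, h_5):
  remainder 2y^2 + 5y - 52 ≠ 0; add h_6 = 2y^2 + 5y - 52 to the basis.

S(f_1,f_4): lcm = x^2y. S = -3/2x^2 + 2xy^2 + 7xy - 89/2x - 3y^3 - 6y^2 + 62y.
  reduce S modulo (f_1, f_2, f_3, f_4, h_5, h_6):
  remainder -17/12y + 17/3 ≠ 0; add h_7 = -17/12y + 17/3 to the basis.

The other S-polynomials (S(f_2,f_3), S(f_2,f_4), S(f_3,f_4), S(f_1,h_5), S(f_2,h_5), S(f_3,h_5), S(f_4,h_5), S(f_1,h_6), S(f_2,h_6), S(f_3,h_6), S(f_4,h_6), S(h_5,h_6), S(f_1,h_7), S(f_2,h_7), S(f_3,h_7), S(f_4,h_7), S(h_5,h_7), S(h_6,h_7)) all reduce to 0 modulo the current basis, so we have a Gröbner basis.
Inter-reduce: drop elements whose leading term is divisible by another's, tail-reduce, and make monic.
Reduced Gröbner basis: {x - 5, y - 4}.

From the last basis element, y - 4 = 0, so y takes values in {4}. Each choice, substituted upward through the basis, yields the corresponding point(s) of the solution set.
  y = 4: the earlier basis element becomes x - 5 = 0, giving x = 5 — point (5, 4).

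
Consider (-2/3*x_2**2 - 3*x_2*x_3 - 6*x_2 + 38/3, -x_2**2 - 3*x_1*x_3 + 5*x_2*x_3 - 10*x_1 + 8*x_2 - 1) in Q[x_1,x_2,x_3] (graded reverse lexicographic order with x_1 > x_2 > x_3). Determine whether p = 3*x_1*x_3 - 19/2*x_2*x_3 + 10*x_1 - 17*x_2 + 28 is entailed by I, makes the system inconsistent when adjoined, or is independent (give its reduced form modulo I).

Adjoining 3*x_1*x_3 - 19/2*x_2*x_3 + 10*x_1 - 17*x_2 + 28 makes the ideal the whole ring: the system is inconsistent.

First compute the reduced Gröbner basis of I by Buchberger's algorithm.
f_1 = -2/3*x_2**2 - 3*x_2*x_3 - 6*x_2 + 38/3, LT = x_2**2.
f_2 = -x_2**2 - 3*x_1*x_3 + 5*x_2*x_3 - 10*x_1 + 8*x_2 - 1, LT = x_2**2.

S(f_1,f_2): lcm = x_2**2. S = -3*x_1*x_3 + 19/2*x_2*x_3 - 10*x_1 + 17*x_2 - 20.
  leading term x_1*x_3: no divisor's leading term divides it; move -3*x_1*x_3 to the remainder.
  leading term x_2*x_3: no divisor's leading term divides it; move 19/2*x_2*x_3 to the remainder.
  leading term x_1: no divisor's leading term divides it; move -10*x_1 to the remainder.
  leading term x_2: no divisor's leading term divides it; move 17*x_2 to the remainder.
  leading term 1: no divisor's leading term divides it; move -20 to the remainder.
  remainder -3*x_1*x_3 + 19/2*x_2*x_3 - 10*x_1 + 17*x_2 - 20 ≠ 0; add h_3 = -3*x_1*x_3 + 19/2*x_2*x_3 - 10*x_1 + 17*x_2 - 20 to the basis.

The other S-polynomials (S(f_1,h_3), S(f_2,h_3)) all reduce to 0 modulo the current basis, so we have a Gröbner basis.
Inter-reduce: drop elements whose leading term is divisible by another's, tail-reduce, and make monic.
Reduced Gröbner basis: {x_2**2 + 9/2*x_2*x_3 + 9*x_2 - 19, x_1*x_3 - 19/6*x_2*x_3 + 10/3*x_1 - 17/3*x_2 + 20/3}.
Label its elements g_1 = x_2**2 + 9/2*x_2*x_3 + 9*x_2 - 19, g_2 = x_1*x_3 - 19/6*x_2*x_3 + 10/3*x_1 - 17/3*x_2 + 20/3.

Reduce p = 3*x_1*x_3 - 19/2*x_2*x_3 + 10*x_1 - 17*x_2 + 28 modulo G:
  leading term x_1*x_3: subtract (3)·g_2 from 3*x_1*x_3 - 19/2*x_2*x_3 + 10*x_1 - 17*x_2 + 28 → 8
  leading term 1: no divisor's leading term divides it; move 8 to the remainder.
  normal form = 8.
The normal form is nonzero, so p ∉ I. Since p minus its normal form lies in I, I + (p) = I + (r) where r = 8; decide whether this ideal is the whole ring.
Here r = 8 is a nonzero constant, hence a unit: 1 ∈ I + (p), the Gröbner basis of I + (p) is {1}, and the enlarged system has no common solution — adjoining p is inconsistent.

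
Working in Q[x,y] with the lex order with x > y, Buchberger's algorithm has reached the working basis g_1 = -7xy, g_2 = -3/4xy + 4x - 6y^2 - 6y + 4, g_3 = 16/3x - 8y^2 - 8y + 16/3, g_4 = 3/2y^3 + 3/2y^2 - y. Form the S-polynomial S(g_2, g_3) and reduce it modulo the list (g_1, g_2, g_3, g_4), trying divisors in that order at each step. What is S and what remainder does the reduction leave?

lcm(LM(g_2), LM(g_3)) = xy.
S = (lcm/LT(g_2))·g_2 − (lcm/LT(g_3))·g_3 = -16/3x + 3/2y^3 + 19/2y^2 + 7y - 16/3.
Reduce S modulo (g_1, g_2, g_3, g_4) in that order:
  leading term x: subtract (-1)·g_3 from -16/3x + 3/2y^3 + 19/2y^2 + 7y - 16/3 → 3/2y^3 + 3/2y^2 - y
  leading term y^3: subtract (1)·g_4 from 3/2y^3 + 3/2y^2 - y → 0
The remainder is 0, so this S-polynomial contributes no new basis element.
An S-polynomial is built so that the two leading terms cancel; whether anything survives reduction is exactly the Gröbner-basis criterion.

S(g_2, g_3) = -16/3x + 3/2y^3 + 19/2y^2 + 7y - 16/3; remainder on division = 0.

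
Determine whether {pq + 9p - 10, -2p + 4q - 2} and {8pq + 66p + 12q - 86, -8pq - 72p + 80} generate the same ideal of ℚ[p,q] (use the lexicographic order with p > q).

Yes, the ideals are equal.

For a fixed monomial order, each ideal has a unique reduced Gröbner basis; comparing bases decides equality.
Buchberger on the first generating set:
f_1 = pq + 9p - 10, LT = pq.
f_2 = -2p + 4q - 2, LT = p.

S(f_1,f_2): lcm = pq. S = 9p + 2q² - q - 10.
  reduce S modulo (f_1, f_2):
  remainder 2q² + 17q - 19 ≠ 0; add g_3 = 2q² + 17q - 19 to the basis.

The other S-polynomials (S(f_1,g_3), S(f_2,g_3)) all reduce to 0 modulo the current basis, so we have a Gröbner basis.
Inter-reduce: drop elements whose leading term is divisible by another's, tail-reduce, and make monic.
Reduced Gröbner basis: {p - 2q + 1, q² + 17/2q - 19/2}.

Buchberger on the second generating set:
h_1 = 8pq + 66p + 12q - 86, LT = pq.
h_2 = -8pq - 72p + 80, LT = pq.

S(h_1,h_2): lcm = pq. S = -¾p + 3/2q - ¾.
  reduce S modulo (h_1, h_2):
  remainder -¾p + 3/2q - ¾ ≠ 0; add k_3 = -¾p + 3/2q - ¾ to the basis.

S(h_1,k_3): lcm = pq. S = 33/4p + 2q² + ½q - 43/4.
  reduce S modulo (h_1, h_2, k_3):
  remainder 2q² + 17q - 19 ≠ 0; add k_4 = 2q² + 17q - 19 to the basis.

The other S-polynomials (S(h_2,k_3), S(h_1,k_4), S(h_2,k_4), S(k_3,k_4)) all reduce to 0 modulo the current basis, so we have a Gröbner basis.
Inter-reduce: drop elements whose leading term is divisible by another's, tail-reduce, and make monic.
Reduced Gröbner basis: {p - 2q + 1, q² + 17/2q - 19/2}.

These coincide, so the ideals are equal.
The choice of monomial ordering does not affect the verdict — as long as both bases are computed under the same ordering, their equality decides ideal equality.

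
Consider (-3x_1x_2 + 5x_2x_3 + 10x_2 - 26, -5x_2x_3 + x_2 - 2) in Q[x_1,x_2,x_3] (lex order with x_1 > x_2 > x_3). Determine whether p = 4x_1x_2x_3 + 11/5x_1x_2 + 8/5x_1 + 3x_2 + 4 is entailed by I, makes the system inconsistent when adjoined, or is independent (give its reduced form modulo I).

First compute the reduced Gröbner basis of I by Buchberger's algorithm.
f_1 = -3x_1x_2 + 5x_2x_3 + 10x_2 - 26, LT = x_1x_2.
f_2 = -5x_2x_3 + x_2 - 2, LT = x_2x_3.

S(f_1,f_2): lcm = x_1x_2x_3. S = 1/5x_1x_2 - 2/5x_1 - 5/3x_2x_3^2 - 10/3x_2x_3 + 26/3x_3.
  reduce S modulo (f_1, f_2):
  remainder -2/5x_1 + 28/3x_3 - 2/5 ≠ 0; add h_3 = -2/5x_1 + 28/3x_3 - 2/5 to the basis.

The other S-polynomials (S(f_1,h_3), S(f_2,h_3)) all reduce to 0 modulo the current basis, so we have a Gröbner basis.
Inter-reduce: drop elements whose leading term is divisible by another's, tail-reduce, and make monic.
Reduced Gröbner basis: {x_1 - 70/3x_3 + 1, x_2x_3 - 1/5x_2 + 2/5}.
Label its elements g_1 = x_1 - 70/3x_3 + 1, g_2 = x_2x_3 - 1/5x_2 + 2/5.

Reduce p = 4x_1x_2x_3 + 11/5x_1x_2 + 8/5x_1 + 3x_2 + 4 modulo G:
  leading term x_1x_2x_3: subtract (4x_2x_3)·g_1 from 4x_1x_2x_3 + 11/5x_1x_2 + 8/5x_1 + 3x_2 + 4 → 11/5x_1x_2 + 8/5x_1 + 280/3x_2x_3^2 - 4x_2x_3 + 3x_2 + 4
  leading term x_1x_2: subtract (11/5x_2)·g_1 from 11/5x_1x_2 + 8/5x_1 + 280/3x_2x_3^2 - 4x_2x_3 + 3x_2 + 4 → 8/5x_1 + 280/3x_2x_3^2 + 142/3x_2x_3 + 4/5x_2 + 4
  leading term x_1: subtract (8/5)·g_1 from 8/5x_1 + 280/3x_2x_3^2 + 142/3x_2x_3 + 4/5x_2 + 4 → 280/3x_2x_3^2 + 142/3x_2x_3 + 4/5x_2 + 112/3x_3 + 12/5
  leading term x_2x_3^2: subtract (280/3x_3)·g_2 from 280/3x_2x_3^2 + 142/3x_2x_3 + 4/5x_2 + 112/3x_3 + 12/5 → 66x_2x_3 + 4/5x_2 + 12/5
  leading term x_2x_3: subtract (66)·g_2 from 66x_2x_3 + 4/5x_2 + 12/5 → 14x_2 - 24
  leading term x_2: no divisor's leading term divides it; move 14x_2 to the remainder.
  leading term 1: no divisor's leading term divides it; move -24 to the remainder.
  normal form = 14x_2 - 24.
The normal form is nonzero, so p ∉ I. Since p minus its normal form lies in I, I + (p) = I + (r) where r = 14x_2 - 24; decide whether this ideal is the whole ring.
Run Buchberger on G together with r (pairs among the g_i already reduce to 0 since G is a Gröbner basis):
g_1 = x_1 - 70/3x_3 + 1, LT = x_1.
g_2 = x_2x_3 - 1/5x_2 + 2/5, LT = x_2x_3.
r = 14x_2 - 24, LT = x_2.

S(g_2,r): lcm = x_2x_3. S = -1/5x_2 + 12/7x_3 + 2/5.
  reduce S modulo (g_1, g_2, r):
  remainder 12/7x_3 + 2/35 ≠ 0; add m_4 = 12/7x_3 + 2/35 to the basis.

The other S-polynomials (S(g_1,g_2), S(g_1,r), S(g_1,m_4), S(g_2,m_4), S(r,m_4)) all reduce to 0 modulo the current basis, so we have a Gröbner basis.
Inter-reduce: drop elements whose leading term is divisible by another's, tail-reduce, and make monic.
Reduced Gröbner basis: {x_1 + 16/9, x_2 - 12/7, x_3 + 1/30}.
The reduced Gröbner basis of I + (p) is {x_1 + 16/9, x_2 - 12/7, x_3 + 1/30} ≠ {1}, a proper ideal, so the enlarged system stays consistent: p is independent of I, with normal form 14x_2 - 24.

4x_1x_2x_3 + 11/5x_1x_2 + 8/5x_1 + 3x_2 + 4 is independent of I; its normal form modulo I is 14x_2 - 24.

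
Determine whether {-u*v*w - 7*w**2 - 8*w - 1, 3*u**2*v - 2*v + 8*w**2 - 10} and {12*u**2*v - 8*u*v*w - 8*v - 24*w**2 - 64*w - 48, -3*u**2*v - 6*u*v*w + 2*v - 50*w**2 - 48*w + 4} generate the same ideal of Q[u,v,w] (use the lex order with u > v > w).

For a fixed monomial order, each ideal has a unique reduced Gröbner basis; comparing bases decides equality.
Buchberger on the first generating set:
f_1 = -u*v*w - 7*w**2 - 8*w - 1, LT = u*v*w.
f_2 = 3*u**2*v - 2*v + 8*w**2 - 10, LT = u**2*v.

S(f_1,f_2): lcm = u**2*v*w. S = 7*u*w**2 + 8*u*w + u + 2/3*v*w - 8/3*w**3 + 10/3*w.
  reduce S modulo (f_1, f_2):
  remainder 7*u*w**2 + 8*u*w + u + 2/3*v*w - 8/3*w**3 + 10/3*w ≠ 0; add g_3 = 7*u*w**2 + 8*u*w + u + 2/3*v*w - 8/3*w**3 + 10/3*w to the basis.

S(f_1,g_3): lcm = u*v*w**2. S = -8/7*u*v*w - 1/7*u*v - 2/21*v**2*w + 8/21*v*w**3 - 10/21*v*w + 7*w**3 + 8*w**2 + w.
  reduce S modulo (f_1, f_2, g_3):
  remainder -1/7*u*v - 2/21*v**2*w + 8/21*v*w**3 - 10/21*v*w + 7*w**3 + 16*w**2 + 71/7*w + 8/7 ≠ 0; add g_4 = -1/7*u*v - 2/21*v**2*w + 8/21*v*w**3 - 10/21*v*w + 7*w**3 + 16*w**2 + 71/7*w + 8/7 to the basis.

S(f_1,g_4): lcm = u*v*w. S = -2/3*v**2*w**2 + 8/3*v*w**4 - 10/3*v*w**2 + 49*w**4 + 112*w**3 + 78*w**2 + 16*w + 1.
  reduce S modulo (f_1, f_2, g_3, g_4):
  remainder -2/3*v**2*w**2 + 8/3*v*w**4 - 10/3*v*w**2 + 49*w**4 + 112*w**3 + 78*w**2 + 16*w + 1 ≠ 0; add g_5 = -2/3*v**2*w**2 + 8/3*v*w**4 - 10/3*v*w**2 + 49*w**4 + 112*w**3 + 78*w**2 + 16*w + 1 to the basis.

The other S-polynomials (S(f_2,g_3), S(f_2,g_4), S(g_3,g_4), S(f_1,g_5), S(f_2,g_5), S(g_3,g_5), S(g_4,g_5)) all reduce to 0 modulo the current basis, so we have a Gröbner basis.
Inter-reduce: drop elements whose leading term is divisible by another's, tail-reduce, and make monic.
Reduced Gröbner basis: {u*v + 2/3*v**2*w - 8/3*v*w**3 + 10/3*v*w - 49*w**3 - 112*w**2 - 71*w - 8, u*w**2 + 8/7*u*w + 1/7*u + 2/21*v*w - 8/21*w**3 + 10/21*w, v**2*w**2 - 4*v*w**4 + 5*v*w**2 - 147/2*w**4 - 168*w**3 - 117*w**2 - 24*w - 3/2}.

Buchberger on the second generating set:
h_1 = 12*u**2*v - 8*u*v*w - 8*v - 24*w**2 - 64*w - 48, LT = u**2*v.
h_2 = -3*u**2*v - 6*u*v*w + 2*v - 50*w**2 - 48*w + 4, LT = u**2*v.

S(h_1,h_2): lcm = u**2*v. S = -8/3*u*v*w - 56/3*w**2 - 64/3*w - 8/3.
  reduce S modulo (h_1, h_2):
  remainder -8/3*u*v*w - 56/3*w**2 - 64/3*w - 8/3 ≠ 0; add k_3 = -8/3*u*v*w - 56/3*w**2 - 64/3*w - 8/3 to the basis.

S(h_1,k_3): lcm = u**2*v*w. S = -2/3*u*v*w**2 - 7*u*w**2 - 8*u*w - u - 2/3*v*w - 2*w**3 - 16/3*w**2 - 4*w.
  reduce S modulo (h_1, h_2, k_3):
  remainder -7*u*w**2 - 8*u*w - u - 2/3*v*w + 8/3*w**3 - 10/3*w ≠ 0; add k_4 = -7*u*w**2 - 8*u*w - u - 2/3*v*w + 8/3*w**3 - 10/3*w to the basis.

S(k_3,k_4): lcm = u*v*w**2. S = -8/7*u*v*w - 1/7*u*v - 2/21*v**2*w + 8/21*v*w**3 - 10/21*v*w + 7*w**3 + 8*w**2 + w.
  reduce S modulo (h_1, h_2, k_3, k_4):
  remainder -1/7*u*v - 2/21*v**2*w + 8/21*v*w**3 - 10/21*v*w + 7*w**3 + 16*w**2 + 71/7*w + 8/7 ≠ 0; add k_5 = -1/7*u*v - 2/21*v**2*w + 8/21*v*w**3 - 10/21*v*w + 7*w**3 + 16*w**2 + 71/7*w + 8/7 to the basis.

S(k_3,k_5): lcm = u*v*w. S = -2/3*v**2*w**2 + 8/3*v*w**4 - 10/3*v*w**2 + 49*w**4 + 112*w**3 + 78*w**2 + 16*w + 1.
  reduce S modulo (h_1, h_2, k_3, k_4, k_5):
  remainder -2/3*v**2*w**2 + 8/3*v*w**4 - 10/3*v*w**2 + 49*w**4 + 112*w**3 + 78*w**2 + 16*w + 1 ≠ 0; add k_6 = -2/3*v**2*w**2 + 8/3*v*w**4 - 10/3*v*w**2 + 49*w**4 + 112*w**3 + 78*w**2 + 16*w + 1 to the basis.

The other S-polynomials (S(h_2,k_3), S(h_1,k_4), S(h_2,k_4), S(h_1,k_5), S(h_2,k_5), S(k_4,k_5), S(h_1,k_6), S(h_2,k_6), S(k_3,k_6), S(k_4,k_6), S(k_5,k_6)) all reduce to 0 modulo the current basis, so we have a Gröbner basis.
Inter-reduce: drop elements whose leading term is divisible by another's, tail-reduce, and make monic.
Reduced Gröbner basis: {u*v + 2/3*v**2*w - 8/3*v*w**3 + 10/3*v*w - 49*w**3 - 112*w**2 - 71*w - 8, u*w**2 + 8/7*u*w + 1/7*u + 2/21*v*w - 8/21*w**3 + 10/21*w, v**2*w**2 - 4*v*w**4 + 5*v*w**2 - 147/2*w**4 - 168*w**3 - 117*w**2 - 24*w - 3/2}.

These coincide, so the ideals are equal.

Yes, the ideals are equal.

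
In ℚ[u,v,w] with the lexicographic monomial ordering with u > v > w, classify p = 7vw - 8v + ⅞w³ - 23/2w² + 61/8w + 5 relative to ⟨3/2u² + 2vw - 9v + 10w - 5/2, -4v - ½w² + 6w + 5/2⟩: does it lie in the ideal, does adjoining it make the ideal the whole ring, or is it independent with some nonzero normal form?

7vw - 8v + ⅞w³ - 23/2w² + 61/8w + 5 lies in I (it reduces to 0).

First compute the reduced Gröbner basis of I by Buchberger's algorithm.
f_1 = 3/2u² + 2vw - 9v + 10w - 5/2, LT = u².
f_2 = -4v - ½w² + 6w + 5/2, LT = v.

The S-polynomials (S(f_1,f_2)) all reduce to 0 modulo the current basis, so we have a Gröbner basis.
Inter-reduce: drop elements whose leading term is divisible by another's, tail-reduce, and make monic.
Reduced Gröbner basis: {u² - ⅙w³ + 11/4w² - 3/2w - 65/12, v + ⅛w² - 3/2w - ⅝}.
Label its elements g_1 = u² - ⅙w³ + 11/4w² - 3/2w - 65/12, g_2 = v + ⅛w² - 3/2w - ⅝.

Reduce p = 7vw - 8v + ⅞w³ - 23/2w² + 61/8w + 5 modulo G:
  leading term vw: subtract (7w)·g_2 from 7vw - 8v + ⅞w³ - 23/2w² + 61/8w + 5 → -8v - w² + 12w + 5
  leading term v: subtract (-8)·g_2 from -8v - w² + 12w + 5 → 0
  normal form = 0.
Since the normal form is 0, p ∈ I.

Ideal membership is decidable via reduction modulo a Gröbner basis.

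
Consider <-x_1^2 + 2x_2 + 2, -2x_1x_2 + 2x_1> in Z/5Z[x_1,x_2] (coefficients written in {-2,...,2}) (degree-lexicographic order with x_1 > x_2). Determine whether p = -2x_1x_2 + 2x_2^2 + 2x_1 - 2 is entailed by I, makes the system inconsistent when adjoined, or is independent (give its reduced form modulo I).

-2x_1x_2 + 2x_2^2 + 2x_1 - 2 lies in I (it reduces to 0).

First compute the reduced Gröbner basis of I by Buchberger's algorithm.
f_1 = -x_1^2 + 2x_2 + 2, LT = x_1^2.
f_2 = -2x_1x_2 + 2x_1, LT = x_1x_2.

S(f_1,f_2): lcm = x_1^2x_2. S = x_1^2 - 2x_2^2 - 2x_2.
  leading term x_1^2: subtract (-1)·f_1 from x_1^2 - 2x_2^2 - 2x_2 → -2x_2^2 + 2
  leading term x_2^2: no divisor's leading term divides it; move -2x_2^2 to the remainder.
  leading term 1: no divisor's leading term divides it; move 2 to the remainder.
  remainder -2x_2^2 + 2 ≠ 0; add h_3 = -2x_2^2 + 2 to the basis.

The other S-polynomials (S(f_1,h_3), S(f_2,h_3)) all reduce to 0 modulo the current basis, so we have a Gröbner basis.
Inter-reduce: drop elements whose leading term is divisible by another's, tail-reduce, and make monic.
Reduced Gröbner basis: {x_1^2 - 2x_2 - 2, x_1x_2 - x_1, x_2^2 - 1}.
Label its elements g_1 = x_1^2 - 2x_2 - 2, g_2 = x_1x_2 - x_1, g_3 = x_2^2 - 1.

Reduce p = -2x_1x_2 + 2x_2^2 + 2x_1 - 2 modulo G:
  leading term x_1x_2: subtract (-2)·g_2 from -2x_1x_2 + 2x_2^2 + 2x_1 - 2 → 2x_2^2 - 2
  leading term x_2^2: subtract (2)·g_3 from 2x_2^2 - 2 → 0
  normal form = 0.
Since the normal form is 0, p ∈ I.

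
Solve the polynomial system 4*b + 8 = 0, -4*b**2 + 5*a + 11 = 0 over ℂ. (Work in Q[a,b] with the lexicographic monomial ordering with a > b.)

Compute a lex Gröbner basis by Buchberger's algorithm.
f_1 = 4*b + 8, LT = b.
f_2 = 5*a - 4*b**2 + 11, LT = a.

The S-polynomials (S(f_1,f_2)) all reduce to 0 modulo the current basis, so we have a Gröbner basis.
Inter-reduce: drop elements whose leading term is divisible by another's, tail-reduce, and make monic.
Reduced Gröbner basis: {a - 1, b + 2}.

Since the basis is lex-ordered, b + 2 is univariate in b. Its roots are {-2}. Back-substituting each root into the other basis elements fixes the other coordinates.
  b = -2: the earlier basis element becomes a - 1 = 0, giving a = 1 — point (1, -2).

{(1, -2)}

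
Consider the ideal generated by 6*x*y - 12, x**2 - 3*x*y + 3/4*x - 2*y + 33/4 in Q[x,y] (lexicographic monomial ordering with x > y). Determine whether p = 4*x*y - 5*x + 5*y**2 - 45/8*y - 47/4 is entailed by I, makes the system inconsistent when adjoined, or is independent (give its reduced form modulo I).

First compute the reduced Gröbner basis of I by Buchberger's algorithm.
f_1 = 6*x*y - 12, LT = x*y.
f_2 = x**2 - 3*x*y + 3/4*x - 2*y + 33/4, LT = x**2.

S(f_1,f_2): lcm = x**2*y. S = 3*x*y**2 - 3/4*x*y - 2*x + 2*y**2 - 33/4*y.
  reduce S modulo (f_1, f_2):
  remainder -2*x + 2*y**2 - 9/4*y - 3/2 ≠ 0; add h_3 = -2*x + 2*y**2 - 9/4*y - 3/2 to the basis.

S(f_1,h_3): lcm = x*y. S = y**3 - 9/8*y**2 - 3/4*y - 2.
  reduce S modulo (f_1, f_2, h_3):
  remainder y**3 - 9/8*y**2 - 3/4*y - 2 ≠ 0; add h_4 = y**3 - 9/8*y**2 - 3/4*y - 2 to the basis.

The other S-polynomials (S(f_2,h_3), S(f_1,h_4), S(f_2,h_4), S(h_3,h_4)) all reduce to 0 modulo the current basis, so we have a Gröbner basis.
Inter-reduce: drop elements whose leading term is divisible by another's, tail-reduce, and make monic.
Reduced Gröbner basis: {x - y**2 + 9/8*y + 3/4, y**3 - 9/8*y**2 - 3/4*y - 2}.
Label its elements g_1 = x - y**2 + 9/8*y + 3/4, g_2 = y**3 - 9/8*y**2 - 3/4*y - 2.

Reduce p = 4*x*y - 5*x + 5*y**2 - 45/8*y - 47/4 modulo G:
  leading term x*y: subtract (4*y)·g_1 from 4*x*y - 5*x + 5*y**2 - 45/8*y - 47/4 → -5*x + 4*y**3 + 1/2*y**2 - 69/8*y - 47/4
  leading term x: subtract (-5)·g_1 from -5*x + 4*y**3 + 1/2*y**2 - 69/8*y - 47/4 → 4*y**3 - 9/2*y**2 - 3*y - 8
  leading term y**3: subtract (4)·g_2 from 4*y**3 - 9/2*y**2 - 3*y - 8 → 0
  normal form = 0.
Since the normal form is 0, p ∈ I.

4*x*y - 5*x + 5*y**2 - 45/8*y - 47/4 lies in I (it reduces to 0).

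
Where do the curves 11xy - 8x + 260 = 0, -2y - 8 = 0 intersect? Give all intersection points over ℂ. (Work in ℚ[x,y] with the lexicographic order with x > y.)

Compute a lex Gröbner basis by Buchberger's algorithm.
f_1 = 11xy - 8x + 260, LT = xy.
f_2 = -2y - 8, LT = y.

S(f_1,f_2): lcm = xy. S = -52/11x + 260/11.
  reduce S modulo (f_1, f_2):
  remainder -52/11x + 260/11 ≠ 0; add h_3 = -52/11x + 260/11 to the basis.

The other S-polynomials (S(f_1,h_3), S(f_2,h_3)) all reduce to 0 modulo the current basis, so we have a Gröbner basis.
Inter-reduce: drop elements whose leading term is divisible by another's, tail-reduce, and make monic.
Reduced Gröbner basis: {x - 5, y + 4}.

From the last basis element, y + 4 = 0, so y takes values in {-4}. Each choice, substituted upward through the basis, yields the corresponding point(s) of the solution set.
  y = -4: the earlier basis element becomes x - 5 = 0, giving x = 5 — point (5, -4).

{(5, -4)}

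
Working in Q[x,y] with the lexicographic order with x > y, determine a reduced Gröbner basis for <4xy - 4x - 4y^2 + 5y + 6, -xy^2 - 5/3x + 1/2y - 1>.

The reduced Gröbner basis is the canonical form of the ideal for this ordering.

f_1 = 4xy - 4x - 4y^2 + 5y + 6, LT = xy.
f_2 = -xy^2 - 5/3x + 1/2y - 1, LT = xy^2.

S(f_1,f_2): lcm = xy^2. S = -xy - 5/3x - y^3 + 5/4y^2 + 2y - 1.
  reduce S modulo (f_1, f_2):
  remainder -8/3x - y^3 + 1/4y^2 + 13/4y + 1/2 ≠ 0; add g_3 = -8/3x - y^3 + 1/4y^2 + 13/4y + 1/2 to the basis.

S(f_1,g_3): lcm = xy. S = -x - 3/8y^4 + 3/32y^3 + 7/32y^2 + 23/16y + 3/2.
  reduce S modulo (f_1, f_2, g_3):
  remainder -3/8y^4 + 15/32y^3 + 1/8y^2 + 7/32y + 21/16 ≠ 0; add g_4 = -3/8y^4 + 15/32y^3 + 1/8y^2 + 7/32y + 21/16 to the basis.

The other S-polynomials (S(f_2,g_3), S(f_1,g_4), S(f_2,g_4), S(g_3,g_4)) all reduce to 0 modulo the current basis, so we have a Gröbner basis.
Inter-reduce: drop elements whose leading term is divisible by another's, tail-reduce, and make monic.

G = {x + 3/8y^3 - 3/32y^2 - 39/32y - 3/16, y^4 - 5/4y^3 - 1/3y^2 - 7/12y - 7/2}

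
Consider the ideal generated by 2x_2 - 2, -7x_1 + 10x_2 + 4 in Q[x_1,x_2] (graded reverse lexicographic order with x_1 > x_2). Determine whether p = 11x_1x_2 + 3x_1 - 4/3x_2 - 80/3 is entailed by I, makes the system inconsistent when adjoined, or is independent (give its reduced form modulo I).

First compute the reduced Gröbner basis of I by Buchberger's algorithm.
f_1 = 2x_2 - 2, LT = x_2.
f_2 = -7x_1 + 10x_2 + 4, LT = x_1.

S(f_1,f_2): leading monomials are coprime, so the S-polynomial reduces to 0 (Buchberger's first criterion).
Every S-polynomial of the final basis reduces to 0, so we have a Gröbner basis.
Inter-reduce: drop elements whose leading term is divisible by another's, tail-reduce, and make monic.
Reduced Gröbner basis: {x_1 - 2, x_2 - 1}.
Label its elements g_1 = x_1 - 2, g_2 = x_2 - 1.

Reduce p = 11x_1x_2 + 3x_1 - 4/3x_2 - 80/3 modulo G:
  leading term x_1x_2: subtract (11x_2)·g_1 from 11x_1x_2 + 3x_1 - 4/3x_2 - 80/3 → 3x_1 + 62/3x_2 - 80/3
  leading term x_1: subtract (3)·g_1 from 3x_1 + 62/3x_2 - 80/3 → 62/3x_2 - 62/3
  leading term x_2: subtract (62/3)·g_2 from 62/3x_2 - 62/3 → 0
  normal form = 0.
Since the normal form is 0, p ∈ I.

11x_1x_2 + 3x_1 - 4/3x_2 - 80/3 lies in I (it reduces to 0).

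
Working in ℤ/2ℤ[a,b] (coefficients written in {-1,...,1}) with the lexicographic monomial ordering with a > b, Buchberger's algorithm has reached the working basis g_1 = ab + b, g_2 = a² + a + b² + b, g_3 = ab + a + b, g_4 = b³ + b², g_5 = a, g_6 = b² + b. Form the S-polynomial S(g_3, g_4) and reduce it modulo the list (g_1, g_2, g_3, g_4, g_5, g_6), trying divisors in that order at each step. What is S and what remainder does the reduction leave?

lcm(LM(g_3), LM(g_4)) = ab³.
S = (lcm/LT(g_3))·g_3 − (lcm/LT(g_4))·g_4 = b³.
Reduce S modulo (g_1, g_2, g_3, g_4, g_5, g_6) in that order:
  leading term b³: subtract (1)·g_4 from b³ → b²
  leading term b²: subtract (1)·g_6 from b² → b
  leading term b: no divisor's leading term divides it; move b to the remainder.
The remainder b is nonzero, so it would be added as the next basis element.

S(g_3, g_4) = b³; remainder on division = b.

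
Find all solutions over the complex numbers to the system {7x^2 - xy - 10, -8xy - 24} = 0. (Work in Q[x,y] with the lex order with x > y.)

Compute a lex Gröbner basis by Buchberger's algorithm.
f_1 = 7x^2 - xy - 10, LT = x^2.
f_2 = -8xy - 24, LT = xy.

S(f_1,f_2): lcm = x^2y. S = -1/7xy^2 - 3x - 10/7y.
  leading term xy^2: subtract (1/56y)·f_2 from -1/7xy^2 - 3x - 10/7y → -3x - y
  leading term x: no divisor's leading term divides it; move -3x to the remainder.
  leading term y: no divisor's leading term divides it; move -y to the remainder.
  remainder -3x - y ≠ 0; add h_3 = -3x - y to the basis.

S(f_1,h_3): lcm = x^2. S = -10/21xy - 10/7.
  leading term xy: subtract (5/84)·f_2 from -10/21xy - 10/7 → 0
  remainder 0.

S(f_2,h_3): lcm = xy. S = -1/3y^2 + 3.
  leading term y^2: no divisor's leading term divides it; move -1/3y^2 to the remainder.
  leading term 1: no divisor's leading term divides it; move 3 to the remainder.
  remainder -1/3y^2 + 3 ≠ 0; add h_4 = -1/3y^2 + 3 to the basis.

S(f_1,h_4): leading monomials are coprime, so the S-polynomial reduces to 0 (Buchberger's first criterion).
S(f_2,h_4): lcm = xy^2. S = 9x + 3y.
  leading term x: subtract (-3)·h_3 from 9x + 3y → 0
  remainder 0.

S(h_3,h_4): leading monomials are coprime, so the S-polynomial reduces to 0 (Buchberger's first criterion).
Every S-polynomial of the final basis reduces to 0, so we have a Gröbner basis.
Inter-reduce: drop elements whose leading term is divisible by another's, tail-reduce, and make monic.
Reduced Gröbner basis: {x + 1/3y, y^2 - 9}.

Since the basis is lex-ordered, y^2 - 9 is univariate in y. Its roots are {-3, 3}. Back-substituting each root into the other basis elements fixes the other coordinates.
  y = -3: the earlier basis element becomes x - 1 = 0, giving x = 1 — point (1, -3).
  y = 3: the earlier basis element becomes x + 1 = 0, giving x = -1 — point (-1, 3).
Substituting each solution back into the original system confirms all equations vanish.

{(1, -3), (-1, 3)}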